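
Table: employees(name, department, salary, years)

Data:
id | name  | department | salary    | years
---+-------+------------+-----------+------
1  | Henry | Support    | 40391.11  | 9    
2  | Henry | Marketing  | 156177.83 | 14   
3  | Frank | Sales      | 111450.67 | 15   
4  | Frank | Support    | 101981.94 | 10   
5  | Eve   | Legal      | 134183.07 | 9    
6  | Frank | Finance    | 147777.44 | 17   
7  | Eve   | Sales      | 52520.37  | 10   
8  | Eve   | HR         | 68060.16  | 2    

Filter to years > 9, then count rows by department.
SELECT department, COUNT(*)
FROM employees
WHERE years > 9
GROUP BY department

Note: WHERE filters rows before grouping.

Result:
  Finance: 1
  Marketing: 1
  Sales: 2
  Support: 1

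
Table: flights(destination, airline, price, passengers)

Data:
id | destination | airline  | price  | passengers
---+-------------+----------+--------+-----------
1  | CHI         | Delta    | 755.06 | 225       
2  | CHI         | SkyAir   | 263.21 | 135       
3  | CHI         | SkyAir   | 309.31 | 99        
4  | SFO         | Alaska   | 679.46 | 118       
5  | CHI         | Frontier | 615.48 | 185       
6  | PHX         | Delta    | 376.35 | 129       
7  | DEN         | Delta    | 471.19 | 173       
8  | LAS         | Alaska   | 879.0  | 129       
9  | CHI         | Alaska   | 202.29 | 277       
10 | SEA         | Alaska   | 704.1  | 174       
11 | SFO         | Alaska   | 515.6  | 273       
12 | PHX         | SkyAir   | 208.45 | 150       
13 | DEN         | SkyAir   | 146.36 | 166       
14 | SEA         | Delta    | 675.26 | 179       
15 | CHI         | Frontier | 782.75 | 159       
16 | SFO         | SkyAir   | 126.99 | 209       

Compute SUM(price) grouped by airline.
SELECT airline, SUM(price) as result
FROM flights
GROUP BY airline

Result:
  Alaska: 2980.45
  Delta: 2277.86
  Frontier: 1398.23
  SkyAir: 1054.32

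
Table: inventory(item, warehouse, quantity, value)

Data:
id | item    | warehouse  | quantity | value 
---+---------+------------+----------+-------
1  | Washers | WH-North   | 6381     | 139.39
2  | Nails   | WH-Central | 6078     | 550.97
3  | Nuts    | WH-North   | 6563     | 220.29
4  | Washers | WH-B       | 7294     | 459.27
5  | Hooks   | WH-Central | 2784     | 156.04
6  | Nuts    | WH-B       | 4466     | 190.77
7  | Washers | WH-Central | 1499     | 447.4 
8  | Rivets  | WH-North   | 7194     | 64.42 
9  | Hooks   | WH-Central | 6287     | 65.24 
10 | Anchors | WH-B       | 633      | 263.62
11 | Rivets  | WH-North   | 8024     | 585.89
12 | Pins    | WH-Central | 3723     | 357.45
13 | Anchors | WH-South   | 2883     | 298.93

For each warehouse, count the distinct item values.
SELECT warehouse, COUNT(DISTINCT item)
FROM inventory
GROUP BY warehouse

Result:
  WH-B: 3 distinct
  WH-Central: 4 distinct
  WH-North: 3 distinct
  WH-South: 1 distinct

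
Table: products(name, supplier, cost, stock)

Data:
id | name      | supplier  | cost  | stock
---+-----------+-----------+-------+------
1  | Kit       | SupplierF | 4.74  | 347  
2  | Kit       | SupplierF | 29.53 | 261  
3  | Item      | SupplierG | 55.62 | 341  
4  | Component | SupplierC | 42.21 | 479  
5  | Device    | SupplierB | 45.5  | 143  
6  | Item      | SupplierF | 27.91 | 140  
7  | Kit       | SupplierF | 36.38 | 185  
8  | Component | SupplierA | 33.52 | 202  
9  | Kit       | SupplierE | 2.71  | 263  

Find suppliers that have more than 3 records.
SELECT supplier, COUNT(*) as cnt
FROM products
GROUP BY supplier
HAVING COUNT(*) > 3

Result:
  SupplierF: 4

Note: HAVING filters groups after aggregation, WHERE filters rows before.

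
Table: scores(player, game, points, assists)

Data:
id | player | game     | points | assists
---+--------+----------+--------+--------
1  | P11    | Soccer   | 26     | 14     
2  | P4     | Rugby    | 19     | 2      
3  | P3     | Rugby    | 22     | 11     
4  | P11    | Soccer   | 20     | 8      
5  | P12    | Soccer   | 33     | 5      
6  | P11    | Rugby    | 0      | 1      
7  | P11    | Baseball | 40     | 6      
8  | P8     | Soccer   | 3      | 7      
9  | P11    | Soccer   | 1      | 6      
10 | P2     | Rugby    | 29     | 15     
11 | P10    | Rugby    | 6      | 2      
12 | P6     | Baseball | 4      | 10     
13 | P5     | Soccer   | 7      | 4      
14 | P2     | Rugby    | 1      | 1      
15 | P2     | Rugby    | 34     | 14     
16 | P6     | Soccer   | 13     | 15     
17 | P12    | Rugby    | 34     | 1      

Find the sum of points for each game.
SELECT game, SUM(points) as result
FROM scores
GROUP BY game

Result:
  Baseball: 44
  Rugby: 145
  Soccer: 103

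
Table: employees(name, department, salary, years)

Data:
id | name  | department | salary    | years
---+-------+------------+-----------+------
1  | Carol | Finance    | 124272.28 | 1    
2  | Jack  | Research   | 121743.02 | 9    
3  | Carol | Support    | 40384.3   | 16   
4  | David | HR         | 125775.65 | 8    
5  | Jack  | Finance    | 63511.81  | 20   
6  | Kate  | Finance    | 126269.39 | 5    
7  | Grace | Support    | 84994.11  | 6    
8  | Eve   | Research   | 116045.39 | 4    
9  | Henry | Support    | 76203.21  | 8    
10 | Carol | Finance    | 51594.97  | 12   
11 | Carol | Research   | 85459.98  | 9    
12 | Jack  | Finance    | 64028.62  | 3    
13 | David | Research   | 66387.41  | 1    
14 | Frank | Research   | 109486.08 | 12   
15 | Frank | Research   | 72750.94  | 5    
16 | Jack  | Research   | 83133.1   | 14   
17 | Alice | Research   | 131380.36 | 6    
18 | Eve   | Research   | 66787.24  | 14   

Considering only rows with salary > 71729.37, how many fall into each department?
SELECT department, COUNT(*)
FROM employees
WHERE salary > 71729.37
GROUP BY department

Note: WHERE filters rows before grouping.

Result:
  Finance: 2
  HR: 1
  Research: 7
  Support: 2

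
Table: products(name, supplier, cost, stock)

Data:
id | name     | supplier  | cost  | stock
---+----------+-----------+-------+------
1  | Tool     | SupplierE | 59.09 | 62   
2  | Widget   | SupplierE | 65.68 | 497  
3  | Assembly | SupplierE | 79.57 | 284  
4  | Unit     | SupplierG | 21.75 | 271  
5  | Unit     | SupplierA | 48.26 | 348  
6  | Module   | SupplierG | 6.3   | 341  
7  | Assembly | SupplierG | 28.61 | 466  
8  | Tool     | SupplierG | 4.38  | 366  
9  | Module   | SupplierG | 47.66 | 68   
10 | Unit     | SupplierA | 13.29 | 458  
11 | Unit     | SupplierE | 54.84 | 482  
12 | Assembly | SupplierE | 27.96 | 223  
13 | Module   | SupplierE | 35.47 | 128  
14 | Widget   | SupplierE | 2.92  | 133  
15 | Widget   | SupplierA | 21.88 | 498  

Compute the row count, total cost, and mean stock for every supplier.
SELECT supplier,
       COUNT(*) as cnt,
       SUM(cost) as total_cost,
       AVG(stock) as avg_stock
FROM products
GROUP BY supplier

Result:
  SupplierA: 3 records, 83.43 total cost, 434.67 avg stock
  SupplierE: 7 records, 325.53 total cost, 258.43 avg stock
  SupplierG: 5 records, 108.70 total cost, 302.40 avg stock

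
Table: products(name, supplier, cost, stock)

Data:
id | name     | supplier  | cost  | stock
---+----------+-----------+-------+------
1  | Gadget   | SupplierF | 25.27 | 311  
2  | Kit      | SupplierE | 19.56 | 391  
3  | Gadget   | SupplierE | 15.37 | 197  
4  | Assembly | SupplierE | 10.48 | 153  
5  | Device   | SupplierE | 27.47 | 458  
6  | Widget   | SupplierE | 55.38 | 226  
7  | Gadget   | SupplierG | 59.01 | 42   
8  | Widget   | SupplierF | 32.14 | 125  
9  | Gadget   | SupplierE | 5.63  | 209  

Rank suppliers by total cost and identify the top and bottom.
SELECT supplier, SUM(cost)
FROM products
GROUP BY supplier
ORDER BY SUM(cost)

All groups:
  SupplierF: 57.41
  SupplierG: 59.01
  SupplierE: 133.89

Highest: SupplierE (133.89)
Lowest: SupplierF (57.41)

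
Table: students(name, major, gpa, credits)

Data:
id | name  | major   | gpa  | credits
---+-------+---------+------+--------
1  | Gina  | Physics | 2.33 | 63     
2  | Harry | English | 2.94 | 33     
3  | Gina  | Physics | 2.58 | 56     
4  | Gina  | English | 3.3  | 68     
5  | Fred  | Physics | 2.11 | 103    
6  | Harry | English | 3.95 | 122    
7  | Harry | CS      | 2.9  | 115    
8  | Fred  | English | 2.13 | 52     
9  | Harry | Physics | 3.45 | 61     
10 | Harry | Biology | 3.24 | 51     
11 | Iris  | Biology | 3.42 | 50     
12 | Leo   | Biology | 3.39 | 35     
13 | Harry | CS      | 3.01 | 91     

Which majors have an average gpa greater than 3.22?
SELECT major, AVG(gpa)
FROM students
GROUP BY major
HAVING AVG(gpa) > 3.22

Result:
  Biology: avg=3.35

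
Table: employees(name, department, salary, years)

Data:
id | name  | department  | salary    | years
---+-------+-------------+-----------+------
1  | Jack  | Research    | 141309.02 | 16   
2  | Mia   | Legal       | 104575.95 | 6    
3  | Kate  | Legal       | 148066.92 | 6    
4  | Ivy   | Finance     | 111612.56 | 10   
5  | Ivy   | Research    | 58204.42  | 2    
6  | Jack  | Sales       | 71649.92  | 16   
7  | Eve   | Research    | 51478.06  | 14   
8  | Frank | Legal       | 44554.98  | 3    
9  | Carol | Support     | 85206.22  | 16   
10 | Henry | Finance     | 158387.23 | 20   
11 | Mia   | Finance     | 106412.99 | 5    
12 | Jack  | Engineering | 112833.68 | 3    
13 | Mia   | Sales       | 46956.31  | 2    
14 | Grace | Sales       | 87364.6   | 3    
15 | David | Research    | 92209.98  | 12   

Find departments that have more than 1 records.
SELECT department, COUNT(*) as cnt
FROM employees
GROUP BY department
HAVING COUNT(*) > 1

Result:
  Finance: 3
  Legal: 3
  Research: 4
  Sales: 3

Note: HAVING filters groups after aggregation, WHERE filters rows before.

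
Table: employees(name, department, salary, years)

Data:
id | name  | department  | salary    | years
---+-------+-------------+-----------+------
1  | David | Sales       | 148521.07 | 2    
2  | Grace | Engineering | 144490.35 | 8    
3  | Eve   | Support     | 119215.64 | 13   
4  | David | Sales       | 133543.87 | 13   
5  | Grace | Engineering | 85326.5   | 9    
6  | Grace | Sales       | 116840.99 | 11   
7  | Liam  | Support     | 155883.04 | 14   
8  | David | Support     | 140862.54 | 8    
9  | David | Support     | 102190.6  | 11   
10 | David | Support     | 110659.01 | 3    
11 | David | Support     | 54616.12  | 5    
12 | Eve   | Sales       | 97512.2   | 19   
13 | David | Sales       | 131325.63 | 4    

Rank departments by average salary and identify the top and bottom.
SELECT department, AVG(salary)
FROM employees
GROUP BY department
ORDER BY AVG(salary)

All groups:
  Support: 113904.49
  Engineering: 114908.43
  Sales: 125548.75

Highest: Sales (125548.75)
Lowest: Support (113904.49)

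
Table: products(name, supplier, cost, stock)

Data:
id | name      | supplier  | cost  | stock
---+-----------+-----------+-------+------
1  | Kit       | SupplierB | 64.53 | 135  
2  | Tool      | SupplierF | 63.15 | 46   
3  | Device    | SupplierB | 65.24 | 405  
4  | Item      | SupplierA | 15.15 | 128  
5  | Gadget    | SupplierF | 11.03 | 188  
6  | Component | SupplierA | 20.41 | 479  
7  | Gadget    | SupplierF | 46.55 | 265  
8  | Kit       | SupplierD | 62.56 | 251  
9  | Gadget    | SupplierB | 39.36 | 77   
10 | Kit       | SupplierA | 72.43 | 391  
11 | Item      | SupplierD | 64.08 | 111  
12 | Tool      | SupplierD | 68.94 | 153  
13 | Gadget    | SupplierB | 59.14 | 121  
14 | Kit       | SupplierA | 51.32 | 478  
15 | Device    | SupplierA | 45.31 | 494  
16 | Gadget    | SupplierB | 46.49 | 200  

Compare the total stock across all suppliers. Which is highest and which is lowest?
SELECT supplier, SUM(stock)
FROM products
GROUP BY supplier
ORDER BY SUM(stock)

All groups:
  SupplierF: 499
  SupplierD: 515
  SupplierB: 938
  SupplierA: 1970

Highest: SupplierA (1970)
Lowest: SupplierF (499)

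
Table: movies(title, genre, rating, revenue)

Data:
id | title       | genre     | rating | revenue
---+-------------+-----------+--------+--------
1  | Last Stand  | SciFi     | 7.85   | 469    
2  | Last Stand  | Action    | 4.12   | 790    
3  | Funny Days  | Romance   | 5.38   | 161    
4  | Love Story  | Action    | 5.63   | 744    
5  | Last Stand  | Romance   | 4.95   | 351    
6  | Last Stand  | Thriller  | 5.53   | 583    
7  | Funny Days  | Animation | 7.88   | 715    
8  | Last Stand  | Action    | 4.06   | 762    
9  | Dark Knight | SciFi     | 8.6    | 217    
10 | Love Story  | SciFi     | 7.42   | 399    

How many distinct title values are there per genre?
SELECT genre, COUNT(DISTINCT title)
FROM movies
GROUP BY genre

Result:
  Action: 2 distinct
  Animation: 1 distinct
  Romance: 2 distinct
  SciFi: 3 distinct
  Thriller: 1 distinct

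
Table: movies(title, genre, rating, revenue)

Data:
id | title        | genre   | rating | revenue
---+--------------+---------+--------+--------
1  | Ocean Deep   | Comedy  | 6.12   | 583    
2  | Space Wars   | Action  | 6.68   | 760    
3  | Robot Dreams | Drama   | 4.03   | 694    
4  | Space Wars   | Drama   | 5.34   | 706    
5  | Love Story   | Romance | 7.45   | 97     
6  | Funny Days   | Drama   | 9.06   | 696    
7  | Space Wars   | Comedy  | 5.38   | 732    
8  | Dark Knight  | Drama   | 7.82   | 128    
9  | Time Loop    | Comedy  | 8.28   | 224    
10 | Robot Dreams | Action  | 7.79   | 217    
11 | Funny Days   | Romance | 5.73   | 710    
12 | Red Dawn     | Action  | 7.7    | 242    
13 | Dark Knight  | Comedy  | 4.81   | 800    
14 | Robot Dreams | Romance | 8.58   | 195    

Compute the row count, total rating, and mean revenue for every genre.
SELECT genre,
       COUNT(*) as cnt,
       SUM(rating) as total_rating,
       AVG(revenue) as avg_revenue
FROM movies
GROUP BY genre

Result:
  Action: 3 records, 22.17 total rating, 406.33 avg revenue
  Comedy: 4 records, 24.59 total rating, 584.75 avg revenue
  Drama: 4 records, 26.25 total rating, 556.00 avg revenue
  Romance: 3 records, 21.76 total rating, 334.00 avg revenue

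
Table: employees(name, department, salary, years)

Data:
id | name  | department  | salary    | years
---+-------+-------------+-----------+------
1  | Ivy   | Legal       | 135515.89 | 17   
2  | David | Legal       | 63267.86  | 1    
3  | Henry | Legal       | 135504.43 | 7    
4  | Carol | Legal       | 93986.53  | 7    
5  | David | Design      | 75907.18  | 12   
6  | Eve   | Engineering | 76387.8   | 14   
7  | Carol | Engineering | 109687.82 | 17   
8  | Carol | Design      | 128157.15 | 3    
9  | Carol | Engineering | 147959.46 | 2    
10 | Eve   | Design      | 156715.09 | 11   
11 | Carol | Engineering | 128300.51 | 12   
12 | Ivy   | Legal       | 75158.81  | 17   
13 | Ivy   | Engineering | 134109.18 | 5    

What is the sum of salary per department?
SELECT department, SUM(salary) as result
FROM employees
GROUP BY department

Result:
  Design: 360779.42
  Engineering: 596444.77
  Legal: 503433.52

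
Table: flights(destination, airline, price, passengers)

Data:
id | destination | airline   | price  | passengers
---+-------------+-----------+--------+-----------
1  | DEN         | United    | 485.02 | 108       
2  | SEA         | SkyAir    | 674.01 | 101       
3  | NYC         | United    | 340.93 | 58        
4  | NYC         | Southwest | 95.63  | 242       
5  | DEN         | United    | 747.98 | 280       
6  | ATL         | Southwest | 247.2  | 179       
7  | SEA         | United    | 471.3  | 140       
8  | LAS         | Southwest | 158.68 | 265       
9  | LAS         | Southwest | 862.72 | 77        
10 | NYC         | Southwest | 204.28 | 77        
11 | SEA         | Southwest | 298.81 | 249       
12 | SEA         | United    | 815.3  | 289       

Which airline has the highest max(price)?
SELECT airline, MAX(price) as val
FROM flights
GROUP BY airline
ORDER BY val DESC
LIMIT 1

Result: Southwest with max(price) = 862.72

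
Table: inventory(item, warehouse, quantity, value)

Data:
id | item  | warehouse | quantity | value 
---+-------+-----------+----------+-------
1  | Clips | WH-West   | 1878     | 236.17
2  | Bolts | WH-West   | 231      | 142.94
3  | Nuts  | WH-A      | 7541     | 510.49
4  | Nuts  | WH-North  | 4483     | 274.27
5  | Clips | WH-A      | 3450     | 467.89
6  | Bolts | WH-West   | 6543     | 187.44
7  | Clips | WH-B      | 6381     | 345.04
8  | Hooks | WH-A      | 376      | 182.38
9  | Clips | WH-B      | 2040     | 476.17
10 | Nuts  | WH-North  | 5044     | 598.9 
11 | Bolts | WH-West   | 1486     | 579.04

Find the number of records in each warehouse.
SELECT warehouse, COUNT(*) as count
FROM inventory
GROUP BY warehouse

Result:
  WH-A: 3
  WH-B: 2
  WH-North: 2
  WH-West: 4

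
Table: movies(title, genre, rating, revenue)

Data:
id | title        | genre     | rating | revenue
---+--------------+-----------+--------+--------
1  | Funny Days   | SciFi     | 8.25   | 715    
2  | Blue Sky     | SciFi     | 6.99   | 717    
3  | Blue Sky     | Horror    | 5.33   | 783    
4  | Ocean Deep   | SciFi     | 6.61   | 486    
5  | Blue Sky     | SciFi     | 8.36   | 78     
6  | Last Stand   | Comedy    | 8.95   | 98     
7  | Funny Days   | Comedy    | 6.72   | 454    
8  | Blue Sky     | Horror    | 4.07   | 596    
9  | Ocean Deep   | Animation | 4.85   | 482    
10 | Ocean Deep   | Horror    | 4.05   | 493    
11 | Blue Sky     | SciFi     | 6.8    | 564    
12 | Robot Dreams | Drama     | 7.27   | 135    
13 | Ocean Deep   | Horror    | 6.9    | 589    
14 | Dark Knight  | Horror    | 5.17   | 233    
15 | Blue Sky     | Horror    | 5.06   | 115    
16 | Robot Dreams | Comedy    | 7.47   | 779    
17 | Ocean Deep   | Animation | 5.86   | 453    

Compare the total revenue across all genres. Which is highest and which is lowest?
SELECT genre, SUM(revenue)
FROM movies
GROUP BY genre
ORDER BY SUM(revenue)

All groups:
  Drama: 135
  Animation: 935
  Comedy: 1331
  SciFi: 2560
  Horror: 2809

Highest: Horror (2809)
Lowest: Drama (135)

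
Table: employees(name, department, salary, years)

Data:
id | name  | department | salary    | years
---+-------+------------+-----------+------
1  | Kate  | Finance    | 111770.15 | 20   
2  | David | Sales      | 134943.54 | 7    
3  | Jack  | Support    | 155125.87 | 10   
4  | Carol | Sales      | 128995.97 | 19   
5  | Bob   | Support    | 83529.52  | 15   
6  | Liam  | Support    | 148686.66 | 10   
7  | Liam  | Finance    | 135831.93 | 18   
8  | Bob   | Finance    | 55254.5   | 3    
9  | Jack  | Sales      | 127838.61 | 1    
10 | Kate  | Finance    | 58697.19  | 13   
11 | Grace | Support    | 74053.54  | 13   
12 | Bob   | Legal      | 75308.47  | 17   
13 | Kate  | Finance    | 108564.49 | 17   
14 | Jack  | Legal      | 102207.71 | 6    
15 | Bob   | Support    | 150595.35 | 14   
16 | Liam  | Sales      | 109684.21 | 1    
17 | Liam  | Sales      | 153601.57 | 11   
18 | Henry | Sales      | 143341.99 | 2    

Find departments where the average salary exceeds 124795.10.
SELECT department, AVG(salary)
FROM employees
GROUP BY department
HAVING AVG(salary) > 124795.10

Result:
  Sales: avg=133067.65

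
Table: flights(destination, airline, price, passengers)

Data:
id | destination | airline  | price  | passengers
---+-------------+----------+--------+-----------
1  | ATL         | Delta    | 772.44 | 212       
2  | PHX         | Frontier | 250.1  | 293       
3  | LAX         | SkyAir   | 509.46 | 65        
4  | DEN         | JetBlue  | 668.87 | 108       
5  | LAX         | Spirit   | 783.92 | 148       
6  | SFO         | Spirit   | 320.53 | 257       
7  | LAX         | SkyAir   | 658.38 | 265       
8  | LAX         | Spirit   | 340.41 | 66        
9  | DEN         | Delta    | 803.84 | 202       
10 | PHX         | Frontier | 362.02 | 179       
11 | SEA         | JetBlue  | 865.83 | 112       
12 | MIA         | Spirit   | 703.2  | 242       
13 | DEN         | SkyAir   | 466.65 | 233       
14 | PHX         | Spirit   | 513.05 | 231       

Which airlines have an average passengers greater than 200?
SELECT airline, AVG(passengers)
FROM flights
GROUP BY airline
HAVING AVG(passengers) > 200

Result:
  Delta: avg=207.00
  Frontier: avg=236.00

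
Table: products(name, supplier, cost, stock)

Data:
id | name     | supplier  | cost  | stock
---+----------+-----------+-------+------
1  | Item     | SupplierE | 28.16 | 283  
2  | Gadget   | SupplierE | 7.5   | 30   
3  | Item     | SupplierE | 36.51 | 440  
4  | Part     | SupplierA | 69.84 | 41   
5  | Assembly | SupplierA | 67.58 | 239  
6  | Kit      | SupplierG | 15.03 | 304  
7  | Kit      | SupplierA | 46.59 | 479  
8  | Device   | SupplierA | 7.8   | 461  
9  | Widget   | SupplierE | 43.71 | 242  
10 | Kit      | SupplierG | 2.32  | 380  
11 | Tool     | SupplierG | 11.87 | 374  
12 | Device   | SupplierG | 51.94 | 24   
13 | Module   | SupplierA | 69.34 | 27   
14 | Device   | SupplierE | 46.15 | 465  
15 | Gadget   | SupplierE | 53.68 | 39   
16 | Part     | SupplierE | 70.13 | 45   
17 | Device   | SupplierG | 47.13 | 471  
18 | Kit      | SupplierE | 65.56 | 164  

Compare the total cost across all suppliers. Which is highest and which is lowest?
SELECT supplier, SUM(cost)
FROM products
GROUP BY supplier
ORDER BY SUM(cost)

All groups:
  SupplierG: 128.29
  SupplierA: 261.15
  SupplierE: 351.40

Highest: SupplierE (351.40)
Lowest: SupplierG (128.29)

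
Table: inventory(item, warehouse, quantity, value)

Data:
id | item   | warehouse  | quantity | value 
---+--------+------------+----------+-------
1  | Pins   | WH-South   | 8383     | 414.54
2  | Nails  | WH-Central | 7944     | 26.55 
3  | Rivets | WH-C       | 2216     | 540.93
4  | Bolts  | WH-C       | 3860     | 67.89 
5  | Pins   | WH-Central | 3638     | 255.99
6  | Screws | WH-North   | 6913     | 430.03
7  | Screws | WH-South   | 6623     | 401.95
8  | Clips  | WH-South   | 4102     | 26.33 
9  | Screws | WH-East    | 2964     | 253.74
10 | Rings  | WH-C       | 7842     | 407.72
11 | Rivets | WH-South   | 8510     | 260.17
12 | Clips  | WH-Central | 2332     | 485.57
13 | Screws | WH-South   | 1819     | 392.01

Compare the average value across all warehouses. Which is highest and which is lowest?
SELECT warehouse, AVG(value)
FROM inventory
GROUP BY warehouse
ORDER BY AVG(value)

All groups:
  WH-East: 253.74
  WH-Central: 256.04
  WH-South: 299.00
  WH-C: 338.85
  WH-North: 430.03

Highest: WH-North (430.03)
Lowest: WH-East (253.74)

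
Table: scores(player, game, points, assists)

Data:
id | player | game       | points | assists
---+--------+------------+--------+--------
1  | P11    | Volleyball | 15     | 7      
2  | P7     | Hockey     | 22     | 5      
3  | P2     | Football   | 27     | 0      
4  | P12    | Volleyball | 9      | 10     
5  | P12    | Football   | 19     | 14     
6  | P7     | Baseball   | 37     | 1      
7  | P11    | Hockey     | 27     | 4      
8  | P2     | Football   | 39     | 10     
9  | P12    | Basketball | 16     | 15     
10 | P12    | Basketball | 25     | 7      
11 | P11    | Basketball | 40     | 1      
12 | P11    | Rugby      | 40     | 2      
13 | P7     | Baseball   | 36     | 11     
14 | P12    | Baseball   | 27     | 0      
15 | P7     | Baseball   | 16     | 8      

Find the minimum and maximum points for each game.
SELECT game, MIN(points), MAX(points)
FROM scores
GROUP BY game

Result:
  Baseball: min=16, max=37
  Basketball: min=16, max=40
  Football: min=19, max=39
  Hockey: min=22, max=27
  Rugby: min=40, max=40
  Volleyball: min=9, max=15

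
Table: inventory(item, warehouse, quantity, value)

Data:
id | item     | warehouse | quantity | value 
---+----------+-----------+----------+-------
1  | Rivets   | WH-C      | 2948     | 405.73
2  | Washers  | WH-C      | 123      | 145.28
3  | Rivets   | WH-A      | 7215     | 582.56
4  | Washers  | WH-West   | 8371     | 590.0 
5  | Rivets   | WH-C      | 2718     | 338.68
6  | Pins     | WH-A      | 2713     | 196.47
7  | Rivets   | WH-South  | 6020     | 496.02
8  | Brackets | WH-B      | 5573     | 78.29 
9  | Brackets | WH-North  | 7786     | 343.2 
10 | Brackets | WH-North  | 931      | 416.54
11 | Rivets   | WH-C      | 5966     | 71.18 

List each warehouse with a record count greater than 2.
SELECT warehouse, COUNT(*) as cnt
FROM inventory
GROUP BY warehouse
HAVING COUNT(*) > 2

Result:
  WH-C: 4

Note: HAVING filters groups after aggregation, WHERE filters rows before.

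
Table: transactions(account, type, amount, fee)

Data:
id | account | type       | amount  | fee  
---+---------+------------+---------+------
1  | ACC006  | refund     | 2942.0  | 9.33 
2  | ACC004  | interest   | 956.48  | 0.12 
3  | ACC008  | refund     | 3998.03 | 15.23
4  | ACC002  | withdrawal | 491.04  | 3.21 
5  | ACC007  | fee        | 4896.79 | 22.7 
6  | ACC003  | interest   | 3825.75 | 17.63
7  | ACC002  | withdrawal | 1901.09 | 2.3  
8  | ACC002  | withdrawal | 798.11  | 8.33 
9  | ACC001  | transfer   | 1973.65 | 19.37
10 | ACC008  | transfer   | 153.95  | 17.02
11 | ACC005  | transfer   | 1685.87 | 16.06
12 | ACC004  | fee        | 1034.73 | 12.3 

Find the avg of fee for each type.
SELECT type, AVG(fee) as result
FROM transactions
GROUP BY type

Result:
  fee: 17.50
  interest: 8.88
  refund: 12.28
  transfer: 17.48
  withdrawal: 4.61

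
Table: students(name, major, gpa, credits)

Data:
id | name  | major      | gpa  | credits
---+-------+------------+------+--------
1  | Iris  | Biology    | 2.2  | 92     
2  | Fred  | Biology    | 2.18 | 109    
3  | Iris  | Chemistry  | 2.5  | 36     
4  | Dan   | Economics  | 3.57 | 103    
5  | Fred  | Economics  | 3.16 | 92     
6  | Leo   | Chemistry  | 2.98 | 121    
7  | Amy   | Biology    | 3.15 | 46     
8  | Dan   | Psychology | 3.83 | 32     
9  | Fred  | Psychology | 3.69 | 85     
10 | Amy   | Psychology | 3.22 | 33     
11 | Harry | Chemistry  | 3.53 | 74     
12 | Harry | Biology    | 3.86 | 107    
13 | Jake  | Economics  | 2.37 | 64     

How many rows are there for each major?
SELECT major, COUNT(*) as count
FROM students
GROUP BY major

Result:
  Biology: 4
  Chemistry: 3
  Economics: 3
  Psychology: 3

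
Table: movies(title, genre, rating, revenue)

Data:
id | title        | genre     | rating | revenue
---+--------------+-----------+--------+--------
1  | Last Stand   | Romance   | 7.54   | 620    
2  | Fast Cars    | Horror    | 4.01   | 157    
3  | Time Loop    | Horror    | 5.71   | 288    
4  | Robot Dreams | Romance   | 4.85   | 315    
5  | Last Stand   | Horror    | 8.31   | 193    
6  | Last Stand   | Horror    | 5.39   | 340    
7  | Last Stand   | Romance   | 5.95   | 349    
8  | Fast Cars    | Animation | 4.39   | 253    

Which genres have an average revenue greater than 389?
SELECT genre, AVG(revenue)
FROM movies
GROUP BY genre
HAVING AVG(revenue) > 389

Result:
  Romance: avg=428.00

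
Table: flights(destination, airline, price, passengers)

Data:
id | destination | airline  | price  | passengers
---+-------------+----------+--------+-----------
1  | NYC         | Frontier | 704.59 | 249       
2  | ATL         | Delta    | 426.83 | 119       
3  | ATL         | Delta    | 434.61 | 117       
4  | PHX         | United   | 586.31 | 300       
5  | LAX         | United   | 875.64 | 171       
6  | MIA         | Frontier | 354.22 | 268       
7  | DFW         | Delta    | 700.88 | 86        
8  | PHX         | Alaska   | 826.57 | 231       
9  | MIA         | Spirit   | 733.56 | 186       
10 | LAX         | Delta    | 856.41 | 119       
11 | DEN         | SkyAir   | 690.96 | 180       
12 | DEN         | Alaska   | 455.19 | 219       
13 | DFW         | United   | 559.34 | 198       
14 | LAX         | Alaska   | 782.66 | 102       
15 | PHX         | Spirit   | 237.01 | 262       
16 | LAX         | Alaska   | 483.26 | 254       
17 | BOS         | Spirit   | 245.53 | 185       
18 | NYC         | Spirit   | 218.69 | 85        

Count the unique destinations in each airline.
SELECT airline, COUNT(DISTINCT destination)
FROM flights
GROUP BY airline

Result:
  Alaska: 3 distinct
  Delta: 3 distinct
  Frontier: 2 distinct
  SkyAir: 1 distinct
  Spirit: 4 distinct
  United: 3 distinct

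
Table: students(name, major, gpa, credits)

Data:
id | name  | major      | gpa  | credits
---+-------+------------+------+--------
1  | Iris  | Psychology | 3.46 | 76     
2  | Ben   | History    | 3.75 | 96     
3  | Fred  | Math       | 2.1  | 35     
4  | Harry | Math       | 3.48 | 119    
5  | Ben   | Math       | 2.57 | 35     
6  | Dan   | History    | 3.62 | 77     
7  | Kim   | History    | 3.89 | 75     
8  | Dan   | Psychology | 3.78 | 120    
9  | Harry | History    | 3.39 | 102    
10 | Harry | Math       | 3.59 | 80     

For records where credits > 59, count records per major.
SELECT major, COUNT(*)
FROM students
WHERE credits > 59
GROUP BY major

Note: WHERE filters rows before grouping.

Result:
  History: 4
  Math: 2
  Psychology: 2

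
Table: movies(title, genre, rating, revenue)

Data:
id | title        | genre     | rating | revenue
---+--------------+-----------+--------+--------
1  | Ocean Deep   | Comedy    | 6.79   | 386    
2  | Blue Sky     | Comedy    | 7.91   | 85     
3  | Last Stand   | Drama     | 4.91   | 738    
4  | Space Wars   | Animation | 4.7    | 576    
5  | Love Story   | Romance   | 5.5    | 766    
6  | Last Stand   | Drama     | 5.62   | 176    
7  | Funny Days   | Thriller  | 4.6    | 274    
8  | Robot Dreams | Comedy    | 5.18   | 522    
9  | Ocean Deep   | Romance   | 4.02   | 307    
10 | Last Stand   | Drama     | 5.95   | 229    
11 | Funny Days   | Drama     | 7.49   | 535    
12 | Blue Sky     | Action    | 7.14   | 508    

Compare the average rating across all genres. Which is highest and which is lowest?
SELECT genre, AVG(rating)
FROM movies
GROUP BY genre
ORDER BY AVG(rating)

All groups:
  Thriller: 4.60
  Animation: 4.70
  Romance: 4.76
  Drama: 5.99
  Comedy: 6.63
  Action: 7.14

Highest: Action (7.14)
Lowest: Thriller (4.60)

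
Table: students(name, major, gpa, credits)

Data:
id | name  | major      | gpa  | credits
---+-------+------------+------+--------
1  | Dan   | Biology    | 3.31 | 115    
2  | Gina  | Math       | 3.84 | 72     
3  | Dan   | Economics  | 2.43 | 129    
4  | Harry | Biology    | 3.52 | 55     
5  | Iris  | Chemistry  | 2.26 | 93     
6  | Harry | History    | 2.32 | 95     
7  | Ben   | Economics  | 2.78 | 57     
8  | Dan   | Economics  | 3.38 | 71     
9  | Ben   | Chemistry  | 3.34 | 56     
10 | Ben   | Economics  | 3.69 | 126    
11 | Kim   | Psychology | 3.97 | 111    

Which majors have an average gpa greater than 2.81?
SELECT major, AVG(gpa)
FROM students
GROUP BY major
HAVING AVG(gpa) > 2.81

Result:
  Biology: avg=3.42
  Economics: avg=3.07
  Math: avg=3.84
  Psychology: avg=3.97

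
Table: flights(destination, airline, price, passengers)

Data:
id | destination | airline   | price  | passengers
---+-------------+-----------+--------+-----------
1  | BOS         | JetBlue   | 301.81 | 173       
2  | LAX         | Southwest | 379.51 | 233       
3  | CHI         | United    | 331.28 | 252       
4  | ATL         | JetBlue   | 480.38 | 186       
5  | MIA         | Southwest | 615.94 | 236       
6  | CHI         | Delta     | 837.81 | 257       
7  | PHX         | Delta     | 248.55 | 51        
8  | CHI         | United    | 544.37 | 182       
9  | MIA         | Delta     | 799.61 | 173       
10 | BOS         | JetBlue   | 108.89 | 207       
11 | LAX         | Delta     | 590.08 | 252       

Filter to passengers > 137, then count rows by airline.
SELECT airline, COUNT(*)
FROM flights
WHERE passengers > 137
GROUP BY airline

Note: WHERE filters rows before grouping.

Result:
  Delta: 3
  JetBlue: 3
  Southwest: 2
  United: 2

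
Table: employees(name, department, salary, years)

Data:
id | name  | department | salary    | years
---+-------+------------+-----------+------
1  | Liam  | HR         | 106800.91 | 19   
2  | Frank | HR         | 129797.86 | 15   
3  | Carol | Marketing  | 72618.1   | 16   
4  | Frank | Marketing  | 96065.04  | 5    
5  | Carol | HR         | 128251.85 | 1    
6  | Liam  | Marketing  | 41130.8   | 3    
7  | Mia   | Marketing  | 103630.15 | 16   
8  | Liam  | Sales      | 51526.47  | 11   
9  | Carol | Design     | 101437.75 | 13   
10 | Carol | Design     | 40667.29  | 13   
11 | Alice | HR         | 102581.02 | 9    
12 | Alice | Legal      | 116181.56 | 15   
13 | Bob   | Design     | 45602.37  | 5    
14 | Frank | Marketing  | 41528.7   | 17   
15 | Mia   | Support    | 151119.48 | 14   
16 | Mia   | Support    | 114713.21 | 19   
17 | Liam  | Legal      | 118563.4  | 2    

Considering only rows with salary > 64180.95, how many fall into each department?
SELECT department, COUNT(*)
FROM employees
WHERE salary > 64180.95
GROUP BY department

Note: WHERE filters rows before grouping.

Result:
  Design: 1
  HR: 4
  Legal: 2
  Marketing: 3
  Support: 2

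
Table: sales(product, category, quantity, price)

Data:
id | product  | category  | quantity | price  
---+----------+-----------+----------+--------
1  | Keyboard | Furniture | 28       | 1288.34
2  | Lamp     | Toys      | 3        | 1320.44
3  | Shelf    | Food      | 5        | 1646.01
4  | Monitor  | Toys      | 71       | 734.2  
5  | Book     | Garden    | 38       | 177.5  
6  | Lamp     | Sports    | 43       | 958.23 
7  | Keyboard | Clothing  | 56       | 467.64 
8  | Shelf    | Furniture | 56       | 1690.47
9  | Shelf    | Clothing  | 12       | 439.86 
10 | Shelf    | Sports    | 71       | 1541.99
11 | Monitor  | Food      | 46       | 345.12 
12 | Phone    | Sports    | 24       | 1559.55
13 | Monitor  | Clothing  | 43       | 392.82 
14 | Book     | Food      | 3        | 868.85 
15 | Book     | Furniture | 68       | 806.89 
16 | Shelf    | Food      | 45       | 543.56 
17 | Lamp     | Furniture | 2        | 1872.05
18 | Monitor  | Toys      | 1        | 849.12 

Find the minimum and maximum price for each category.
SELECT category, MIN(price), MAX(price)
FROM sales
GROUP BY category

Result:
  Clothing: min=392.82, max=467.64
  Food: min=345.12, max=1646.01
  Furniture: min=806.89, max=1872.05
  Garden: min=177.50, max=177.50
  Sports: min=958.23, max=1559.55
  Toys: min=734.20, max=1320.44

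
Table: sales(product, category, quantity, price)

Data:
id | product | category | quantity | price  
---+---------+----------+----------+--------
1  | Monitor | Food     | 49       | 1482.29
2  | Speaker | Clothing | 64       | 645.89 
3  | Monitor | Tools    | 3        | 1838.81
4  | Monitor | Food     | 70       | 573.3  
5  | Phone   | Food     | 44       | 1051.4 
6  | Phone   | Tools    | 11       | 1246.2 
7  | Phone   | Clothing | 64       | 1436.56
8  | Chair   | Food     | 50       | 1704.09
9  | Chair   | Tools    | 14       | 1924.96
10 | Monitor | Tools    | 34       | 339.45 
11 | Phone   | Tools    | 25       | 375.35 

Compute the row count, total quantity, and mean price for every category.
SELECT category,
       COUNT(*) as cnt,
       SUM(quantity) as total_quantity,
       AVG(price) as avg_price
FROM sales
GROUP BY category

Result:
  Clothing: 2 records, 128 total quantity, 1041.23 avg price
  Food: 4 records, 213 total quantity, 1202.77 avg price
  Tools: 5 records, 87 total quantity, 1144.95 avg price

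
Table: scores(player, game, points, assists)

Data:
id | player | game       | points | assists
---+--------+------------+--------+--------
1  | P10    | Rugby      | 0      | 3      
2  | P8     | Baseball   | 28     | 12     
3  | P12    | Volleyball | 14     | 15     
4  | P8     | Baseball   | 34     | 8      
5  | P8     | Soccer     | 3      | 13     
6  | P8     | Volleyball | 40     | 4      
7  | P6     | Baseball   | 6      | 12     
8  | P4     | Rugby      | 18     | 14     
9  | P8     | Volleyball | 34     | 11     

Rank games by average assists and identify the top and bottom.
SELECT game, AVG(assists)
FROM scores
GROUP BY game
ORDER BY AVG(assists)

All groups:
  Rugby: 8.50
  Volleyball: 10.00
  Baseball: 10.67
  Soccer: 13.00

Highest: Soccer (13.00)
Lowest: Rugby (8.50)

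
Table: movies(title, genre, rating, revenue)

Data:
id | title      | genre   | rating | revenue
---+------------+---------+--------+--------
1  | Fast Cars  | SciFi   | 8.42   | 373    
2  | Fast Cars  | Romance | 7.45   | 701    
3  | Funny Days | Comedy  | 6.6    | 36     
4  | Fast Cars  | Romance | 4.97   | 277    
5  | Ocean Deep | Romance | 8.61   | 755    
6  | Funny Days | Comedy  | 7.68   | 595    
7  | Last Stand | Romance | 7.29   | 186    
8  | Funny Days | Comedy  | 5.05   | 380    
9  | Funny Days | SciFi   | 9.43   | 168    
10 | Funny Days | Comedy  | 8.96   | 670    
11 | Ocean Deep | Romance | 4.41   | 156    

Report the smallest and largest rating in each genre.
SELECT genre, MIN(rating), MAX(rating)
FROM movies
GROUP BY genre

Result:
  Comedy: min=5.05, max=8.96
  Romance: min=4.41, max=8.61
  SciFi: min=8.42, max=9.43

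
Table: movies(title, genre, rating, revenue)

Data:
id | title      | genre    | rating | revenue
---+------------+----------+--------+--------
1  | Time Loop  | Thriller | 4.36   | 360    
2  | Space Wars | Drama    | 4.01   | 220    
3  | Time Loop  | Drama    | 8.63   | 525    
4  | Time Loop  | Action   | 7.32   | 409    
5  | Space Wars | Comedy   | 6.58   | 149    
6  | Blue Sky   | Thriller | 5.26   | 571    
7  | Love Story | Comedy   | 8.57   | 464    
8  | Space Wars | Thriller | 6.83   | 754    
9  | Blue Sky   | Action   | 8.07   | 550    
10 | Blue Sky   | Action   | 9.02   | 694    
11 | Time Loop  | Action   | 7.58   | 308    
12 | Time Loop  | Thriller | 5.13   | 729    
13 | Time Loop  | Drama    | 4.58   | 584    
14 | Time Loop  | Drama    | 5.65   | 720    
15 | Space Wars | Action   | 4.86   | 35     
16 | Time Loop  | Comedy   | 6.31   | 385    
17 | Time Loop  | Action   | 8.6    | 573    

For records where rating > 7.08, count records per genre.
SELECT genre, COUNT(*)
FROM movies
WHERE rating > 7.08
GROUP BY genre

Note: WHERE filters rows before grouping.

Result:
  Action: 5
  Comedy: 1
  Drama: 1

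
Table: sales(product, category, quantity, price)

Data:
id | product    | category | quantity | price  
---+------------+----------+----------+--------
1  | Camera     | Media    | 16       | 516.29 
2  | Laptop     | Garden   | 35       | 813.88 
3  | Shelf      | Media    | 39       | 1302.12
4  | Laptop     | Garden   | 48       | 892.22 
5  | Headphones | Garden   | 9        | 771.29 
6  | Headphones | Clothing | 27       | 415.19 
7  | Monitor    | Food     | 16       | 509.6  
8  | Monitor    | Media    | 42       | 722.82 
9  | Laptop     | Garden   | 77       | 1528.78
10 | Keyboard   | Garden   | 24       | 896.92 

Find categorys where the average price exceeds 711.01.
SELECT category, AVG(price)
FROM sales
GROUP BY category
HAVING AVG(price) > 711.01

Result:
  Garden: avg=980.62
  Media: avg=847.08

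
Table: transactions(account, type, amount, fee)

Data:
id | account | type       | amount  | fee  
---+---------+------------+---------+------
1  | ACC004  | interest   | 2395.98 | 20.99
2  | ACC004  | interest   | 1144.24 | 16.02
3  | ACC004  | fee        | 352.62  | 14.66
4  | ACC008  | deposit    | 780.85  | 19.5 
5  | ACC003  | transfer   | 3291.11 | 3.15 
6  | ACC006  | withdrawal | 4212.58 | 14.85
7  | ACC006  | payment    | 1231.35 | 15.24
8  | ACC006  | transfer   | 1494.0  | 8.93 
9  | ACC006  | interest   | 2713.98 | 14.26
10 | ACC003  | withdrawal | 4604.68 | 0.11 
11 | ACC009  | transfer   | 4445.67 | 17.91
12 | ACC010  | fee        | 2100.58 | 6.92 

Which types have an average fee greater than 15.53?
SELECT type, AVG(fee)
FROM transactions
GROUP BY type
HAVING AVG(fee) > 15.53

Result:
  deposit: avg=19.50
  interest: avg=17.09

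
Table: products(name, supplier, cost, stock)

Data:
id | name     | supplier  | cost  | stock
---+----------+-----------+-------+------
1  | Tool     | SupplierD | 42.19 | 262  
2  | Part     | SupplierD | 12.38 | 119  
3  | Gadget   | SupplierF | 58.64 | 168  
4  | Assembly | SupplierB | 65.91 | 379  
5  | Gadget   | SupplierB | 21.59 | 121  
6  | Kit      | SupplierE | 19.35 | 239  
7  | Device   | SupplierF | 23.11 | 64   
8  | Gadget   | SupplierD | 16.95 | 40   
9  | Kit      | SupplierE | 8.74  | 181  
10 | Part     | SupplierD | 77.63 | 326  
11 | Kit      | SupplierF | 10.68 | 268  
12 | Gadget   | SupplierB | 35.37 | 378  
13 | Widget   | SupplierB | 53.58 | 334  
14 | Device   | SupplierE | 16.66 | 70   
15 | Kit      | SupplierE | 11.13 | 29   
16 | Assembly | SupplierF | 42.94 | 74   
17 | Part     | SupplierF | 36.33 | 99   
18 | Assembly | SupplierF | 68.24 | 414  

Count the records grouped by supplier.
SELECT supplier, COUNT(*) as count
FROM products
GROUP BY supplier

Result:
  SupplierB: 4
  SupplierD: 4
  SupplierE: 4
  SupplierF: 6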